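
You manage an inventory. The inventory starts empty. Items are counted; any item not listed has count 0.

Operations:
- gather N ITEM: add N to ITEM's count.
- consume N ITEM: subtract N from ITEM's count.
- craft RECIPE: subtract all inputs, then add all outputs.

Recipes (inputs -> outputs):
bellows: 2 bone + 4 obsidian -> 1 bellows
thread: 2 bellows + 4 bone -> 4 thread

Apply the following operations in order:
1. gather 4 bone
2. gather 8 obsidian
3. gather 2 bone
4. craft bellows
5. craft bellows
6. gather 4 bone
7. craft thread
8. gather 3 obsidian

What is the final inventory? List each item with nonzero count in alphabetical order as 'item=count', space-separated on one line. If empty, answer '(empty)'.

Answer: bone=2 obsidian=3 thread=4

Derivation:
After 1 (gather 4 bone): bone=4
After 2 (gather 8 obsidian): bone=4 obsidian=8
After 3 (gather 2 bone): bone=6 obsidian=8
After 4 (craft bellows): bellows=1 bone=4 obsidian=4
After 5 (craft bellows): bellows=2 bone=2
After 6 (gather 4 bone): bellows=2 bone=6
After 7 (craft thread): bone=2 thread=4
After 8 (gather 3 obsidian): bone=2 obsidian=3 thread=4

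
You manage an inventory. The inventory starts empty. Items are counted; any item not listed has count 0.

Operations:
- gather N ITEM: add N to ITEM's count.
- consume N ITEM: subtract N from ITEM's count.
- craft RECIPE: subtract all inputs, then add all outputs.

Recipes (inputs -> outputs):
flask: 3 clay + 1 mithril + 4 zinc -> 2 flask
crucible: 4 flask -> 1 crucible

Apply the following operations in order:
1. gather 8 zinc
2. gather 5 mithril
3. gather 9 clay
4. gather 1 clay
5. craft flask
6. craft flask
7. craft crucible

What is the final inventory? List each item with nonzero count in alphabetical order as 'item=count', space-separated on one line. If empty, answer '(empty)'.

After 1 (gather 8 zinc): zinc=8
After 2 (gather 5 mithril): mithril=5 zinc=8
After 3 (gather 9 clay): clay=9 mithril=5 zinc=8
After 4 (gather 1 clay): clay=10 mithril=5 zinc=8
After 5 (craft flask): clay=7 flask=2 mithril=4 zinc=4
After 6 (craft flask): clay=4 flask=4 mithril=3
After 7 (craft crucible): clay=4 crucible=1 mithril=3

Answer: clay=4 crucible=1 mithril=3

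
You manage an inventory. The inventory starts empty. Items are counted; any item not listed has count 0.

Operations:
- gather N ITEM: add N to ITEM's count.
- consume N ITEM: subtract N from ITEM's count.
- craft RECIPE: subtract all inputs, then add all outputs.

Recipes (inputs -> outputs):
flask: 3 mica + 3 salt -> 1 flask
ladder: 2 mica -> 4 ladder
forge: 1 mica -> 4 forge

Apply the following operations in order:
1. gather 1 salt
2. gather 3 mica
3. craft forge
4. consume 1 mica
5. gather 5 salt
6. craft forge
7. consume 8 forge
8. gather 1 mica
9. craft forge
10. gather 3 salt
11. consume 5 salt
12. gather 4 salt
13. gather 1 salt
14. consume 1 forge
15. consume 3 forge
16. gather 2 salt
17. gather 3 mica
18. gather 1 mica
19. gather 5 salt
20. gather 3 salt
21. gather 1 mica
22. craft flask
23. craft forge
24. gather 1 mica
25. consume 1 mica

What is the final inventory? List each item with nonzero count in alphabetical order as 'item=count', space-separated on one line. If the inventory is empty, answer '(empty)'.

Answer: flask=1 forge=4 mica=1 salt=16

Derivation:
After 1 (gather 1 salt): salt=1
After 2 (gather 3 mica): mica=3 salt=1
After 3 (craft forge): forge=4 mica=2 salt=1
After 4 (consume 1 mica): forge=4 mica=1 salt=1
After 5 (gather 5 salt): forge=4 mica=1 salt=6
After 6 (craft forge): forge=8 salt=6
After 7 (consume 8 forge): salt=6
After 8 (gather 1 mica): mica=1 salt=6
After 9 (craft forge): forge=4 salt=6
After 10 (gather 3 salt): forge=4 salt=9
After 11 (consume 5 salt): forge=4 salt=4
After 12 (gather 4 salt): forge=4 salt=8
After 13 (gather 1 salt): forge=4 salt=9
After 14 (consume 1 forge): forge=3 salt=9
After 15 (consume 3 forge): salt=9
After 16 (gather 2 salt): salt=11
After 17 (gather 3 mica): mica=3 salt=11
After 18 (gather 1 mica): mica=4 salt=11
After 19 (gather 5 salt): mica=4 salt=16
After 20 (gather 3 salt): mica=4 salt=19
After 21 (gather 1 mica): mica=5 salt=19
After 22 (craft flask): flask=1 mica=2 salt=16
After 23 (craft forge): flask=1 forge=4 mica=1 salt=16
After 24 (gather 1 mica): flask=1 forge=4 mica=2 salt=16
After 25 (consume 1 mica): flask=1 forge=4 mica=1 salt=16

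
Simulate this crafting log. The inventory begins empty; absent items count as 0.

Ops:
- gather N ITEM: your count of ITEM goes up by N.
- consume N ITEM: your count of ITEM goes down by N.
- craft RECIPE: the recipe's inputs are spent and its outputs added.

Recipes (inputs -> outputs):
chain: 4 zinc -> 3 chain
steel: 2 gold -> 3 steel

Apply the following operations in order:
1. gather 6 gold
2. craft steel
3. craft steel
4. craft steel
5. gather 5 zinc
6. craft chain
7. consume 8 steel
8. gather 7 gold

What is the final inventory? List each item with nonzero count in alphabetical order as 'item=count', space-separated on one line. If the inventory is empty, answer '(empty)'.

Answer: chain=3 gold=7 steel=1 zinc=1

Derivation:
After 1 (gather 6 gold): gold=6
After 2 (craft steel): gold=4 steel=3
After 3 (craft steel): gold=2 steel=6
After 4 (craft steel): steel=9
After 5 (gather 5 zinc): steel=9 zinc=5
After 6 (craft chain): chain=3 steel=9 zinc=1
After 7 (consume 8 steel): chain=3 steel=1 zinc=1
After 8 (gather 7 gold): chain=3 gold=7 steel=1 zinc=1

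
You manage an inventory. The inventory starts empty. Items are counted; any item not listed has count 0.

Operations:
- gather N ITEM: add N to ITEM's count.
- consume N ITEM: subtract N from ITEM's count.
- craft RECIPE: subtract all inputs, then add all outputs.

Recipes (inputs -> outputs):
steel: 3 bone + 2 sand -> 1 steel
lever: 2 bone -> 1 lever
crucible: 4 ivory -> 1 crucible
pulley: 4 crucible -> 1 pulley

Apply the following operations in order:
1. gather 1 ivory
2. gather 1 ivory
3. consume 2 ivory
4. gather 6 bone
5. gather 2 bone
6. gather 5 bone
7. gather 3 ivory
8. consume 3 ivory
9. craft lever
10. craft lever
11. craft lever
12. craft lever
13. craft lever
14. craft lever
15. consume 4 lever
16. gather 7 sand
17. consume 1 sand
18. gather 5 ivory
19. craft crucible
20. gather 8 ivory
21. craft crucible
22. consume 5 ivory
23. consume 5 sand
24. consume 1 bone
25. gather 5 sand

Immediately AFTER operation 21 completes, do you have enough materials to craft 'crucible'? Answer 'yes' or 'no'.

After 1 (gather 1 ivory): ivory=1
After 2 (gather 1 ivory): ivory=2
After 3 (consume 2 ivory): (empty)
After 4 (gather 6 bone): bone=6
After 5 (gather 2 bone): bone=8
After 6 (gather 5 bone): bone=13
After 7 (gather 3 ivory): bone=13 ivory=3
After 8 (consume 3 ivory): bone=13
After 9 (craft lever): bone=11 lever=1
After 10 (craft lever): bone=9 lever=2
After 11 (craft lever): bone=7 lever=3
After 12 (craft lever): bone=5 lever=4
After 13 (craft lever): bone=3 lever=5
After 14 (craft lever): bone=1 lever=6
After 15 (consume 4 lever): bone=1 lever=2
After 16 (gather 7 sand): bone=1 lever=2 sand=7
After 17 (consume 1 sand): bone=1 lever=2 sand=6
After 18 (gather 5 ivory): bone=1 ivory=5 lever=2 sand=6
After 19 (craft crucible): bone=1 crucible=1 ivory=1 lever=2 sand=6
After 20 (gather 8 ivory): bone=1 crucible=1 ivory=9 lever=2 sand=6
After 21 (craft crucible): bone=1 crucible=2 ivory=5 lever=2 sand=6

Answer: yes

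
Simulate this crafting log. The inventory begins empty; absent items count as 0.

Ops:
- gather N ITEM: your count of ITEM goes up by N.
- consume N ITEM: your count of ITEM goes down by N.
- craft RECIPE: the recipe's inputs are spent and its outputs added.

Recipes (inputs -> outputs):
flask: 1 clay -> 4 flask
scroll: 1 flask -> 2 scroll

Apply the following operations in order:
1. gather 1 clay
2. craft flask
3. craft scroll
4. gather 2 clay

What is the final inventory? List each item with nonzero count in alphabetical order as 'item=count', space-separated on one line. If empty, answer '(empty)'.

Answer: clay=2 flask=3 scroll=2

Derivation:
After 1 (gather 1 clay): clay=1
After 2 (craft flask): flask=4
After 3 (craft scroll): flask=3 scroll=2
After 4 (gather 2 clay): clay=2 flask=3 scroll=2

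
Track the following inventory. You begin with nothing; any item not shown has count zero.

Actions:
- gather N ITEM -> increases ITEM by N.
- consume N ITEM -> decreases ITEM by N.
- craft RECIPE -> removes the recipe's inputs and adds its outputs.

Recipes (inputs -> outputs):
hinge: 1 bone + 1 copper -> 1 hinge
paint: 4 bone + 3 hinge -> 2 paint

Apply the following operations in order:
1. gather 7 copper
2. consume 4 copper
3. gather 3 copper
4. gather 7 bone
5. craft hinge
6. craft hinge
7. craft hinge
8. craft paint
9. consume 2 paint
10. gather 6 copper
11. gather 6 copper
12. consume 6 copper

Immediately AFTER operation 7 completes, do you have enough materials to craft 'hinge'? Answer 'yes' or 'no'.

After 1 (gather 7 copper): copper=7
After 2 (consume 4 copper): copper=3
After 3 (gather 3 copper): copper=6
After 4 (gather 7 bone): bone=7 copper=6
After 5 (craft hinge): bone=6 copper=5 hinge=1
After 6 (craft hinge): bone=5 copper=4 hinge=2
After 7 (craft hinge): bone=4 copper=3 hinge=3

Answer: yes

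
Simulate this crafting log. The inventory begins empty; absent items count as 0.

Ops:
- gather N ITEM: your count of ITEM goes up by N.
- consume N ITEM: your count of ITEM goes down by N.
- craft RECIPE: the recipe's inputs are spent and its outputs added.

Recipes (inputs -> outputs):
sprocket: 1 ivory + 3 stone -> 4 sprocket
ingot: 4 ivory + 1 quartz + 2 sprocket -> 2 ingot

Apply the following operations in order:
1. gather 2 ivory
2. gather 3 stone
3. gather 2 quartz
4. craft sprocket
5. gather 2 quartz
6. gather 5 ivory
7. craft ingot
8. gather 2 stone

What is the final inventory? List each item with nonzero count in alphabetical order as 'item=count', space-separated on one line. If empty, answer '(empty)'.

After 1 (gather 2 ivory): ivory=2
After 2 (gather 3 stone): ivory=2 stone=3
After 3 (gather 2 quartz): ivory=2 quartz=2 stone=3
After 4 (craft sprocket): ivory=1 quartz=2 sprocket=4
After 5 (gather 2 quartz): ivory=1 quartz=4 sprocket=4
After 6 (gather 5 ivory): ivory=6 quartz=4 sprocket=4
After 7 (craft ingot): ingot=2 ivory=2 quartz=3 sprocket=2
After 8 (gather 2 stone): ingot=2 ivory=2 quartz=3 sprocket=2 stone=2

Answer: ingot=2 ivory=2 quartz=3 sprocket=2 stone=2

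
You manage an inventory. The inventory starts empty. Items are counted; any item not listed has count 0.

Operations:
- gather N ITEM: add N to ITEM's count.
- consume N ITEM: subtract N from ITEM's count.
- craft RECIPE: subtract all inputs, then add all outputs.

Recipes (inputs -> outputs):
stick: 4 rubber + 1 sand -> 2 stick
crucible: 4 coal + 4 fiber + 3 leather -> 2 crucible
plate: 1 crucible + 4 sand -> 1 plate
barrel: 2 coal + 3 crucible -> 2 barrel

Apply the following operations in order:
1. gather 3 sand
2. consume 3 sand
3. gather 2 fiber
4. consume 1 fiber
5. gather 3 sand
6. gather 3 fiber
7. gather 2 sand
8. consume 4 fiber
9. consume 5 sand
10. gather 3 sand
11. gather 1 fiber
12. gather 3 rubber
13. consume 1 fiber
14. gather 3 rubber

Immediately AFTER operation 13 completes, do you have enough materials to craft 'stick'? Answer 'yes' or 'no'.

After 1 (gather 3 sand): sand=3
After 2 (consume 3 sand): (empty)
After 3 (gather 2 fiber): fiber=2
After 4 (consume 1 fiber): fiber=1
After 5 (gather 3 sand): fiber=1 sand=3
After 6 (gather 3 fiber): fiber=4 sand=3
After 7 (gather 2 sand): fiber=4 sand=5
After 8 (consume 4 fiber): sand=5
After 9 (consume 5 sand): (empty)
After 10 (gather 3 sand): sand=3
After 11 (gather 1 fiber): fiber=1 sand=3
After 12 (gather 3 rubber): fiber=1 rubber=3 sand=3
After 13 (consume 1 fiber): rubber=3 sand=3

Answer: no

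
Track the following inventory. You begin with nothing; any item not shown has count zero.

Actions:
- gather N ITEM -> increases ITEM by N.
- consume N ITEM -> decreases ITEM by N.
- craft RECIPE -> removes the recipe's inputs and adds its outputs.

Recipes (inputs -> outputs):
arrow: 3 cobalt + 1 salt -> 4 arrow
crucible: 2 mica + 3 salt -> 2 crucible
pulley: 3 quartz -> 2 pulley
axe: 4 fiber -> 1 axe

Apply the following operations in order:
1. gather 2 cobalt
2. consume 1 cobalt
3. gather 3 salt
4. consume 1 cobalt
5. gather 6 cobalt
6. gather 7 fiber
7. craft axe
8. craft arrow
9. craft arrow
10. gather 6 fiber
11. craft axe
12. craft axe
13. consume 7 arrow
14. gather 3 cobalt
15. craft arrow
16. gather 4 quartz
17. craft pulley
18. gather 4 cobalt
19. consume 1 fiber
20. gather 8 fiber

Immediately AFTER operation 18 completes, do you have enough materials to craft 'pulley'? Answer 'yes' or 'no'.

After 1 (gather 2 cobalt): cobalt=2
After 2 (consume 1 cobalt): cobalt=1
After 3 (gather 3 salt): cobalt=1 salt=3
After 4 (consume 1 cobalt): salt=3
After 5 (gather 6 cobalt): cobalt=6 salt=3
After 6 (gather 7 fiber): cobalt=6 fiber=7 salt=3
After 7 (craft axe): axe=1 cobalt=6 fiber=3 salt=3
After 8 (craft arrow): arrow=4 axe=1 cobalt=3 fiber=3 salt=2
After 9 (craft arrow): arrow=8 axe=1 fiber=3 salt=1
After 10 (gather 6 fiber): arrow=8 axe=1 fiber=9 salt=1
After 11 (craft axe): arrow=8 axe=2 fiber=5 salt=1
After 12 (craft axe): arrow=8 axe=3 fiber=1 salt=1
After 13 (consume 7 arrow): arrow=1 axe=3 fiber=1 salt=1
After 14 (gather 3 cobalt): arrow=1 axe=3 cobalt=3 fiber=1 salt=1
After 15 (craft arrow): arrow=5 axe=3 fiber=1
After 16 (gather 4 quartz): arrow=5 axe=3 fiber=1 quartz=4
After 17 (craft pulley): arrow=5 axe=3 fiber=1 pulley=2 quartz=1
After 18 (gather 4 cobalt): arrow=5 axe=3 cobalt=4 fiber=1 pulley=2 quartz=1

Answer: no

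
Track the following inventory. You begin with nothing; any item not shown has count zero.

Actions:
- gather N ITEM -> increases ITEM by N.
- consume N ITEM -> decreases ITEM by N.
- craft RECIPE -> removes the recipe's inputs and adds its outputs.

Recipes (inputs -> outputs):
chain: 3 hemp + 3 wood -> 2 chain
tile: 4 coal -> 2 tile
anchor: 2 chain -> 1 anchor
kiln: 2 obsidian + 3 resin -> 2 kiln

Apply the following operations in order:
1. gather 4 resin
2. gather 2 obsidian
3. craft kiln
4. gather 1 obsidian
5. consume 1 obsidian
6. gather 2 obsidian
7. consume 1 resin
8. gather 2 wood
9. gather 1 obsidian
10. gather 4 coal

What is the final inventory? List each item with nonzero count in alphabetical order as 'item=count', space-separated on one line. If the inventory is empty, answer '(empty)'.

After 1 (gather 4 resin): resin=4
After 2 (gather 2 obsidian): obsidian=2 resin=4
After 3 (craft kiln): kiln=2 resin=1
After 4 (gather 1 obsidian): kiln=2 obsidian=1 resin=1
After 5 (consume 1 obsidian): kiln=2 resin=1
After 6 (gather 2 obsidian): kiln=2 obsidian=2 resin=1
After 7 (consume 1 resin): kiln=2 obsidian=2
After 8 (gather 2 wood): kiln=2 obsidian=2 wood=2
After 9 (gather 1 obsidian): kiln=2 obsidian=3 wood=2
After 10 (gather 4 coal): coal=4 kiln=2 obsidian=3 wood=2

Answer: coal=4 kiln=2 obsidian=3 wood=2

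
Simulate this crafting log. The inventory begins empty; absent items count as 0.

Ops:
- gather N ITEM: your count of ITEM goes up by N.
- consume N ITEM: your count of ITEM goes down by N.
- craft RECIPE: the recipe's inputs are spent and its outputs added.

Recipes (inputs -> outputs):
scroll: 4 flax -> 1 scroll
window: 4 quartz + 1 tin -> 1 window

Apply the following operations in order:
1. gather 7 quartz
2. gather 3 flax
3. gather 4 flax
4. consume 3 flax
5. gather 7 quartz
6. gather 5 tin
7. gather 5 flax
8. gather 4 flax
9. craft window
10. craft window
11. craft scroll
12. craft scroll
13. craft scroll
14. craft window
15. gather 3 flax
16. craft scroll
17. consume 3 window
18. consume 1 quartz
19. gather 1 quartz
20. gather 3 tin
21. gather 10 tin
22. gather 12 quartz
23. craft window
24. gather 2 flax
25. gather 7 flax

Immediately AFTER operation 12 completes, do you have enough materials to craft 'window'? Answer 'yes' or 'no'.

Answer: yes

Derivation:
After 1 (gather 7 quartz): quartz=7
After 2 (gather 3 flax): flax=3 quartz=7
After 3 (gather 4 flax): flax=7 quartz=7
After 4 (consume 3 flax): flax=4 quartz=7
After 5 (gather 7 quartz): flax=4 quartz=14
After 6 (gather 5 tin): flax=4 quartz=14 tin=5
After 7 (gather 5 flax): flax=9 quartz=14 tin=5
After 8 (gather 4 flax): flax=13 quartz=14 tin=5
After 9 (craft window): flax=13 quartz=10 tin=4 window=1
After 10 (craft window): flax=13 quartz=6 tin=3 window=2
After 11 (craft scroll): flax=9 quartz=6 scroll=1 tin=3 window=2
After 12 (craft scroll): flax=5 quartz=6 scroll=2 tin=3 window=2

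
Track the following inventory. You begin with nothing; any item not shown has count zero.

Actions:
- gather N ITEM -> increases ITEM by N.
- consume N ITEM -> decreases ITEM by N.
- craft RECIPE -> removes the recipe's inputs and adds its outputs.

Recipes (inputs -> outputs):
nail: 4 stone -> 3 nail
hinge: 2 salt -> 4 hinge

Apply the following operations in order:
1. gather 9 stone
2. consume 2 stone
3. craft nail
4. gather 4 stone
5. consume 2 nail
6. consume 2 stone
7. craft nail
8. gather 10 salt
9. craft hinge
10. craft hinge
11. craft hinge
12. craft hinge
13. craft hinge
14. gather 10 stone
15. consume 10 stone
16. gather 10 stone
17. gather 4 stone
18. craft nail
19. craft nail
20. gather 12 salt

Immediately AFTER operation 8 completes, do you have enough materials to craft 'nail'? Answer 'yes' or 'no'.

Answer: no

Derivation:
After 1 (gather 9 stone): stone=9
After 2 (consume 2 stone): stone=7
After 3 (craft nail): nail=3 stone=3
After 4 (gather 4 stone): nail=3 stone=7
After 5 (consume 2 nail): nail=1 stone=7
After 6 (consume 2 stone): nail=1 stone=5
After 7 (craft nail): nail=4 stone=1
After 8 (gather 10 salt): nail=4 salt=10 stone=1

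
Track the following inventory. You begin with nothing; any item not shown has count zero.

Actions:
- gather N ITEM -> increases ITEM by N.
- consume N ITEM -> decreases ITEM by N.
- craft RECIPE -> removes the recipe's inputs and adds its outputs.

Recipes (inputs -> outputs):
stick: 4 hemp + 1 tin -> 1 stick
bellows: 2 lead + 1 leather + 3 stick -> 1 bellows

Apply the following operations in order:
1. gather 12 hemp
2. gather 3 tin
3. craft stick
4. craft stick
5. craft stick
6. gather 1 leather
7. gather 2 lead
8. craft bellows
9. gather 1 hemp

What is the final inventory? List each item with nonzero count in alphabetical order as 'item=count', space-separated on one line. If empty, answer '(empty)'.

After 1 (gather 12 hemp): hemp=12
After 2 (gather 3 tin): hemp=12 tin=3
After 3 (craft stick): hemp=8 stick=1 tin=2
After 4 (craft stick): hemp=4 stick=2 tin=1
After 5 (craft stick): stick=3
After 6 (gather 1 leather): leather=1 stick=3
After 7 (gather 2 lead): lead=2 leather=1 stick=3
After 8 (craft bellows): bellows=1
After 9 (gather 1 hemp): bellows=1 hemp=1

Answer: bellows=1 hemp=1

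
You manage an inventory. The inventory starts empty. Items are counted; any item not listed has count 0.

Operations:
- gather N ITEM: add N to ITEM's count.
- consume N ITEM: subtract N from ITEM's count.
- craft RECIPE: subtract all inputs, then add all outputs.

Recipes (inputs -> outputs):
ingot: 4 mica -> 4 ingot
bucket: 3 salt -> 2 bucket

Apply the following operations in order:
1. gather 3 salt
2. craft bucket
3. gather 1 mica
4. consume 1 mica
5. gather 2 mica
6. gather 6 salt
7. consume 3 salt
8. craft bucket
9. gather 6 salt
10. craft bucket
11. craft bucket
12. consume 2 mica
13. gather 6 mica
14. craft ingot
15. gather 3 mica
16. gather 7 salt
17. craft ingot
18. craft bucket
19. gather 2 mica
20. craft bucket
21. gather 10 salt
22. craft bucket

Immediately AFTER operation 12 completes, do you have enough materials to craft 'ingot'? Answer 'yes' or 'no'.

After 1 (gather 3 salt): salt=3
After 2 (craft bucket): bucket=2
After 3 (gather 1 mica): bucket=2 mica=1
After 4 (consume 1 mica): bucket=2
After 5 (gather 2 mica): bucket=2 mica=2
After 6 (gather 6 salt): bucket=2 mica=2 salt=6
After 7 (consume 3 salt): bucket=2 mica=2 salt=3
After 8 (craft bucket): bucket=4 mica=2
After 9 (gather 6 salt): bucket=4 mica=2 salt=6
After 10 (craft bucket): bucket=6 mica=2 salt=3
After 11 (craft bucket): bucket=8 mica=2
After 12 (consume 2 mica): bucket=8

Answer: no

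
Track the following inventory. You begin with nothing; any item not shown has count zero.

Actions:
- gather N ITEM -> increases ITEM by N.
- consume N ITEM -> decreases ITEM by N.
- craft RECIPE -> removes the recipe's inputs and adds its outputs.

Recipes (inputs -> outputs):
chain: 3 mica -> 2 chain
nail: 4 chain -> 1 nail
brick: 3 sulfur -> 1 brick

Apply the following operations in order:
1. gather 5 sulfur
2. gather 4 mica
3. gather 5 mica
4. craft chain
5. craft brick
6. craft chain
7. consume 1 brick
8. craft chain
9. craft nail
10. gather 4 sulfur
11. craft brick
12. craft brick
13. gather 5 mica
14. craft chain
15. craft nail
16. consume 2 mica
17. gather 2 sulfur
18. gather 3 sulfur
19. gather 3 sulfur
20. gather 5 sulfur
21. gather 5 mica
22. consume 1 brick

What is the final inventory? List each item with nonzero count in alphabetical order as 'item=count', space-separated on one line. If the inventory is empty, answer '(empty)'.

Answer: brick=1 mica=5 nail=2 sulfur=13

Derivation:
After 1 (gather 5 sulfur): sulfur=5
After 2 (gather 4 mica): mica=4 sulfur=5
After 3 (gather 5 mica): mica=9 sulfur=5
After 4 (craft chain): chain=2 mica=6 sulfur=5
After 5 (craft brick): brick=1 chain=2 mica=6 sulfur=2
After 6 (craft chain): brick=1 chain=4 mica=3 sulfur=2
After 7 (consume 1 brick): chain=4 mica=3 sulfur=2
After 8 (craft chain): chain=6 sulfur=2
After 9 (craft nail): chain=2 nail=1 sulfur=2
After 10 (gather 4 sulfur): chain=2 nail=1 sulfur=6
After 11 (craft brick): brick=1 chain=2 nail=1 sulfur=3
After 12 (craft brick): brick=2 chain=2 nail=1
After 13 (gather 5 mica): brick=2 chain=2 mica=5 nail=1
After 14 (craft chain): brick=2 chain=4 mica=2 nail=1
After 15 (craft nail): brick=2 mica=2 nail=2
After 16 (consume 2 mica): brick=2 nail=2
After 17 (gather 2 sulfur): brick=2 nail=2 sulfur=2
After 18 (gather 3 sulfur): brick=2 nail=2 sulfur=5
After 19 (gather 3 sulfur): brick=2 nail=2 sulfur=8
After 20 (gather 5 sulfur): brick=2 nail=2 sulfur=13
After 21 (gather 5 mica): brick=2 mica=5 nail=2 sulfur=13
After 22 (consume 1 brick): brick=1 mica=5 nail=2 sulfur=13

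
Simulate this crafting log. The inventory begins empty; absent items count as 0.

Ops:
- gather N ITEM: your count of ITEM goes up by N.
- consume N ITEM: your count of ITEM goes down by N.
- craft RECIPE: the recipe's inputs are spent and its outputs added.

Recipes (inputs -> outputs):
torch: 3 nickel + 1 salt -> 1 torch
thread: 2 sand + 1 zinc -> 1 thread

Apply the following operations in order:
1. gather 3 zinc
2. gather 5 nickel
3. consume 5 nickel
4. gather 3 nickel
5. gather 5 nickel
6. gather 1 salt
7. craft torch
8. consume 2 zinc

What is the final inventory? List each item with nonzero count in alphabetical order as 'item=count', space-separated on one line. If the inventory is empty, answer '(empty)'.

Answer: nickel=5 torch=1 zinc=1

Derivation:
After 1 (gather 3 zinc): zinc=3
After 2 (gather 5 nickel): nickel=5 zinc=3
After 3 (consume 5 nickel): zinc=3
After 4 (gather 3 nickel): nickel=3 zinc=3
After 5 (gather 5 nickel): nickel=8 zinc=3
After 6 (gather 1 salt): nickel=8 salt=1 zinc=3
After 7 (craft torch): nickel=5 torch=1 zinc=3
After 8 (consume 2 zinc): nickel=5 torch=1 zinc=1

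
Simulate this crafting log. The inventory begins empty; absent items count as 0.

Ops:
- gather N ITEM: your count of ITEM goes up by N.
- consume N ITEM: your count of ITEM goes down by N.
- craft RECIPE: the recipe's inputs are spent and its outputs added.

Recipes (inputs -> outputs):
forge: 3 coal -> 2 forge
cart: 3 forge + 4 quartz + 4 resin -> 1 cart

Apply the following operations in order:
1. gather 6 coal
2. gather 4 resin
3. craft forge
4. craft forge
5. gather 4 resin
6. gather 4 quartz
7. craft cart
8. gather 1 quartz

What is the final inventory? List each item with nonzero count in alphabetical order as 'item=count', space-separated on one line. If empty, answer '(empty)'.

Answer: cart=1 forge=1 quartz=1 resin=4

Derivation:
After 1 (gather 6 coal): coal=6
After 2 (gather 4 resin): coal=6 resin=4
After 3 (craft forge): coal=3 forge=2 resin=4
After 4 (craft forge): forge=4 resin=4
After 5 (gather 4 resin): forge=4 resin=8
After 6 (gather 4 quartz): forge=4 quartz=4 resin=8
After 7 (craft cart): cart=1 forge=1 resin=4
After 8 (gather 1 quartz): cart=1 forge=1 quartz=1 resin=4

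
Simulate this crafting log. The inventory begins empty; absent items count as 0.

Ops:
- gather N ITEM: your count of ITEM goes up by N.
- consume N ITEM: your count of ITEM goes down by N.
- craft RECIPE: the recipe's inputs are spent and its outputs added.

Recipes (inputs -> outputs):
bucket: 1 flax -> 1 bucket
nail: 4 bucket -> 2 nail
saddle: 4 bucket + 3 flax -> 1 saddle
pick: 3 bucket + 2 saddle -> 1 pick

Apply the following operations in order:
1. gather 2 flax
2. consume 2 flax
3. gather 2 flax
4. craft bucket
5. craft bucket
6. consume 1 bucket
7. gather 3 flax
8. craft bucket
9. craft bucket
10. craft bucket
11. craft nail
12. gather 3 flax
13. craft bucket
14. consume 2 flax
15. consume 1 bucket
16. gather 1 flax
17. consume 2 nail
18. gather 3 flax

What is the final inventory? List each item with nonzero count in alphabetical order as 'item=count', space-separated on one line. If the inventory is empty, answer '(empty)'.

After 1 (gather 2 flax): flax=2
After 2 (consume 2 flax): (empty)
After 3 (gather 2 flax): flax=2
After 4 (craft bucket): bucket=1 flax=1
After 5 (craft bucket): bucket=2
After 6 (consume 1 bucket): bucket=1
After 7 (gather 3 flax): bucket=1 flax=3
After 8 (craft bucket): bucket=2 flax=2
After 9 (craft bucket): bucket=3 flax=1
After 10 (craft bucket): bucket=4
After 11 (craft nail): nail=2
After 12 (gather 3 flax): flax=3 nail=2
After 13 (craft bucket): bucket=1 flax=2 nail=2
After 14 (consume 2 flax): bucket=1 nail=2
After 15 (consume 1 bucket): nail=2
After 16 (gather 1 flax): flax=1 nail=2
After 17 (consume 2 nail): flax=1
After 18 (gather 3 flax): flax=4

Answer: flax=4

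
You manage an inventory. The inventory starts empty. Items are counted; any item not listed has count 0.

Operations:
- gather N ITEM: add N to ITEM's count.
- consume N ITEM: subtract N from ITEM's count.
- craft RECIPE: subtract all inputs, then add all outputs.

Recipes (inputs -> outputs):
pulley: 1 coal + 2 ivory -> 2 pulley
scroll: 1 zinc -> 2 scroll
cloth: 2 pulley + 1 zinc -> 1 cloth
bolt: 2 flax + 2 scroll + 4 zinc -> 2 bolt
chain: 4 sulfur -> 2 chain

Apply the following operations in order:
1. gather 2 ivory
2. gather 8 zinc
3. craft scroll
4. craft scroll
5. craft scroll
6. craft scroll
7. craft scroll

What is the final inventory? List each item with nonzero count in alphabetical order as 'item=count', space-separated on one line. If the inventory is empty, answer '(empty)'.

Answer: ivory=2 scroll=10 zinc=3

Derivation:
After 1 (gather 2 ivory): ivory=2
After 2 (gather 8 zinc): ivory=2 zinc=8
After 3 (craft scroll): ivory=2 scroll=2 zinc=7
After 4 (craft scroll): ivory=2 scroll=4 zinc=6
After 5 (craft scroll): ivory=2 scroll=6 zinc=5
After 6 (craft scroll): ivory=2 scroll=8 zinc=4
After 7 (craft scroll): ivory=2 scroll=10 zinc=3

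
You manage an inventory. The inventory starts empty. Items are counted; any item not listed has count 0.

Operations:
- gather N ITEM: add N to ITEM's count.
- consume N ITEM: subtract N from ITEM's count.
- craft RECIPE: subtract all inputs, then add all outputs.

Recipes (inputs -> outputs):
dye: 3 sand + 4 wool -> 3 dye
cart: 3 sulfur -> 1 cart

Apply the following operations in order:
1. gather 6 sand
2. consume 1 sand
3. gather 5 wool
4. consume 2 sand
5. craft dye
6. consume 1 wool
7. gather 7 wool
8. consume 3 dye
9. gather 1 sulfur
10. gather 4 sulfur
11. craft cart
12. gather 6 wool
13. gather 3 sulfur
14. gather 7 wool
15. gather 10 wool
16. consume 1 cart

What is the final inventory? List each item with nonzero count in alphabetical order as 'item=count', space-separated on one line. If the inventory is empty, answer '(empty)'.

Answer: sulfur=5 wool=30

Derivation:
After 1 (gather 6 sand): sand=6
After 2 (consume 1 sand): sand=5
After 3 (gather 5 wool): sand=5 wool=5
After 4 (consume 2 sand): sand=3 wool=5
After 5 (craft dye): dye=3 wool=1
After 6 (consume 1 wool): dye=3
After 7 (gather 7 wool): dye=3 wool=7
After 8 (consume 3 dye): wool=7
After 9 (gather 1 sulfur): sulfur=1 wool=7
After 10 (gather 4 sulfur): sulfur=5 wool=7
After 11 (craft cart): cart=1 sulfur=2 wool=7
After 12 (gather 6 wool): cart=1 sulfur=2 wool=13
After 13 (gather 3 sulfur): cart=1 sulfur=5 wool=13
After 14 (gather 7 wool): cart=1 sulfur=5 wool=20
After 15 (gather 10 wool): cart=1 sulfur=5 wool=30
After 16 (consume 1 cart): sulfur=5 wool=30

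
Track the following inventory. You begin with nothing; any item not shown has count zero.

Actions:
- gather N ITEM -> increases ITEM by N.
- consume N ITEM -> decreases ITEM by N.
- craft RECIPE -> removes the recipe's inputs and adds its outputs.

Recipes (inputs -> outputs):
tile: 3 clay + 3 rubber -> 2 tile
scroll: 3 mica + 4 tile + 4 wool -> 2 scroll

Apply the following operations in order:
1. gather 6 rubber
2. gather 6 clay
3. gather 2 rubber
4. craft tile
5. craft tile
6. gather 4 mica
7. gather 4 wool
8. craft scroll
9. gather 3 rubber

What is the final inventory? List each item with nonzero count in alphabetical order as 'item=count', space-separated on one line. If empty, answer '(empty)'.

Answer: mica=1 rubber=5 scroll=2

Derivation:
After 1 (gather 6 rubber): rubber=6
After 2 (gather 6 clay): clay=6 rubber=6
After 3 (gather 2 rubber): clay=6 rubber=8
After 4 (craft tile): clay=3 rubber=5 tile=2
After 5 (craft tile): rubber=2 tile=4
After 6 (gather 4 mica): mica=4 rubber=2 tile=4
After 7 (gather 4 wool): mica=4 rubber=2 tile=4 wool=4
After 8 (craft scroll): mica=1 rubber=2 scroll=2
After 9 (gather 3 rubber): mica=1 rubber=5 scroll=2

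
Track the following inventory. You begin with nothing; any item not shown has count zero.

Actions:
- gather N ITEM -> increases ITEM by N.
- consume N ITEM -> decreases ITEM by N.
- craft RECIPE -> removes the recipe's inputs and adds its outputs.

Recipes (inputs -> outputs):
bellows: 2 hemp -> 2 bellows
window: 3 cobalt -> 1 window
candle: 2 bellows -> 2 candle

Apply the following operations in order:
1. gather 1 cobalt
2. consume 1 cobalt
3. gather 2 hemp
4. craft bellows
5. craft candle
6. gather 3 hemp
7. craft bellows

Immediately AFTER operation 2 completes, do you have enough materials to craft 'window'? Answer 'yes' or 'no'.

Answer: no

Derivation:
After 1 (gather 1 cobalt): cobalt=1
After 2 (consume 1 cobalt): (empty)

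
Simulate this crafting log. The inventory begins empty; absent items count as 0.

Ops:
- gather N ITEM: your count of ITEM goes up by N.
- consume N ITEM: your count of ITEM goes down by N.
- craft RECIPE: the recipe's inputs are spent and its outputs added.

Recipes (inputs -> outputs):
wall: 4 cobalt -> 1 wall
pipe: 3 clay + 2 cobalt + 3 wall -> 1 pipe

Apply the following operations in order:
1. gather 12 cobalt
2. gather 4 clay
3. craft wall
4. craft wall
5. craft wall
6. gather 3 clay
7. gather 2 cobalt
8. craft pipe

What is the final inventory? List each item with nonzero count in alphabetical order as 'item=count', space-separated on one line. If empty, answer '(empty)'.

After 1 (gather 12 cobalt): cobalt=12
After 2 (gather 4 clay): clay=4 cobalt=12
After 3 (craft wall): clay=4 cobalt=8 wall=1
After 4 (craft wall): clay=4 cobalt=4 wall=2
After 5 (craft wall): clay=4 wall=3
After 6 (gather 3 clay): clay=7 wall=3
After 7 (gather 2 cobalt): clay=7 cobalt=2 wall=3
After 8 (craft pipe): clay=4 pipe=1

Answer: clay=4 pipe=1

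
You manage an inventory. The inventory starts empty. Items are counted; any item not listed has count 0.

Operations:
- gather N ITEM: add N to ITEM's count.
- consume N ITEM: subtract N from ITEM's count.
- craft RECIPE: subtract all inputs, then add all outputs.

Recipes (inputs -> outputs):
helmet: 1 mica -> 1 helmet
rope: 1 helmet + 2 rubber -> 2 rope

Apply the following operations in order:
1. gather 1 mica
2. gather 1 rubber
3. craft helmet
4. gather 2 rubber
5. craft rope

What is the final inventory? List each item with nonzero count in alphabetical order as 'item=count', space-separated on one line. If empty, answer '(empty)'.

After 1 (gather 1 mica): mica=1
After 2 (gather 1 rubber): mica=1 rubber=1
After 3 (craft helmet): helmet=1 rubber=1
After 4 (gather 2 rubber): helmet=1 rubber=3
After 5 (craft rope): rope=2 rubber=1

Answer: rope=2 rubber=1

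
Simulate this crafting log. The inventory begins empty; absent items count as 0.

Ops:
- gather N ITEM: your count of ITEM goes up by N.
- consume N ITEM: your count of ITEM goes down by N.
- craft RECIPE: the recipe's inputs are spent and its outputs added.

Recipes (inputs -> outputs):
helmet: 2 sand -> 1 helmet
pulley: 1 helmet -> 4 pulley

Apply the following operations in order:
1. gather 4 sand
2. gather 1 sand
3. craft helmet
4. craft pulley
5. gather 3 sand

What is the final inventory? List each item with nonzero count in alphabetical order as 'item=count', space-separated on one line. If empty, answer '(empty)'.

Answer: pulley=4 sand=6

Derivation:
After 1 (gather 4 sand): sand=4
After 2 (gather 1 sand): sand=5
After 3 (craft helmet): helmet=1 sand=3
After 4 (craft pulley): pulley=4 sand=3
After 5 (gather 3 sand): pulley=4 sand=6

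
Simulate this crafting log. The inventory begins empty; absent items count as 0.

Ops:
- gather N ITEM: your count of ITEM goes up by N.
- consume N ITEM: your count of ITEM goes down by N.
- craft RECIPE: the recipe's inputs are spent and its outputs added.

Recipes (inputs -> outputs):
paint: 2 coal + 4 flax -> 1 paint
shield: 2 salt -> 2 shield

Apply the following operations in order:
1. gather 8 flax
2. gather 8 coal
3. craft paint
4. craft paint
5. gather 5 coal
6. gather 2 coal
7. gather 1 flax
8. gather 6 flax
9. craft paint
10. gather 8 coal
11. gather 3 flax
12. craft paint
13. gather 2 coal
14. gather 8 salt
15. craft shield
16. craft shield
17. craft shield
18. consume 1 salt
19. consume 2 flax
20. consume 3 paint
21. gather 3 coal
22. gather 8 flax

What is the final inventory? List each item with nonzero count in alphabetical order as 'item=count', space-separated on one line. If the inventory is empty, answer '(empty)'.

Answer: coal=20 flax=8 paint=1 salt=1 shield=6

Derivation:
After 1 (gather 8 flax): flax=8
After 2 (gather 8 coal): coal=8 flax=8
After 3 (craft paint): coal=6 flax=4 paint=1
After 4 (craft paint): coal=4 paint=2
After 5 (gather 5 coal): coal=9 paint=2
After 6 (gather 2 coal): coal=11 paint=2
After 7 (gather 1 flax): coal=11 flax=1 paint=2
After 8 (gather 6 flax): coal=11 flax=7 paint=2
After 9 (craft paint): coal=9 flax=3 paint=3
After 10 (gather 8 coal): coal=17 flax=3 paint=3
After 11 (gather 3 flax): coal=17 flax=6 paint=3
After 12 (craft paint): coal=15 flax=2 paint=4
After 13 (gather 2 coal): coal=17 flax=2 paint=4
After 14 (gather 8 salt): coal=17 flax=2 paint=4 salt=8
After 15 (craft shield): coal=17 flax=2 paint=4 salt=6 shield=2
After 16 (craft shield): coal=17 flax=2 paint=4 salt=4 shield=4
After 17 (craft shield): coal=17 flax=2 paint=4 salt=2 shield=6
After 18 (consume 1 salt): coal=17 flax=2 paint=4 salt=1 shield=6
After 19 (consume 2 flax): coal=17 paint=4 salt=1 shield=6
After 20 (consume 3 paint): coal=17 paint=1 salt=1 shield=6
After 21 (gather 3 coal): coal=20 paint=1 salt=1 shield=6
After 22 (gather 8 flax): coal=20 flax=8 paint=1 salt=1 shield=6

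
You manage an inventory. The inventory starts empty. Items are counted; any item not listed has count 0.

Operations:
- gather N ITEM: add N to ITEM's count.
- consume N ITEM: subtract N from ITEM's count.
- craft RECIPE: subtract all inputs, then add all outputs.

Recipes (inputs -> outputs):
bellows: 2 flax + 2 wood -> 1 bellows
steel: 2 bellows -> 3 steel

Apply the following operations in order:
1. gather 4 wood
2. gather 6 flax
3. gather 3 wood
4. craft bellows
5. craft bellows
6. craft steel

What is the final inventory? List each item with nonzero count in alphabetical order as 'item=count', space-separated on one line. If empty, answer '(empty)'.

Answer: flax=2 steel=3 wood=3

Derivation:
After 1 (gather 4 wood): wood=4
After 2 (gather 6 flax): flax=6 wood=4
After 3 (gather 3 wood): flax=6 wood=7
After 4 (craft bellows): bellows=1 flax=4 wood=5
After 5 (craft bellows): bellows=2 flax=2 wood=3
After 6 (craft steel): flax=2 steel=3 wood=3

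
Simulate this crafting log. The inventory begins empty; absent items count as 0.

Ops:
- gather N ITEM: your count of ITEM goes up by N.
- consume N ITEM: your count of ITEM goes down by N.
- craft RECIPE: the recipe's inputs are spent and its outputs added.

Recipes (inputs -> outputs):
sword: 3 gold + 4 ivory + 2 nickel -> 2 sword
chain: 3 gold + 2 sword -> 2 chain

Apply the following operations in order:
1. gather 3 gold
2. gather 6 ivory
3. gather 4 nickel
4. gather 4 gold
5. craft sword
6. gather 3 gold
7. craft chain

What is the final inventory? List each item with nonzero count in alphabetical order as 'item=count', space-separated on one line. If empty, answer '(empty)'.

After 1 (gather 3 gold): gold=3
After 2 (gather 6 ivory): gold=3 ivory=6
After 3 (gather 4 nickel): gold=3 ivory=6 nickel=4
After 4 (gather 4 gold): gold=7 ivory=6 nickel=4
After 5 (craft sword): gold=4 ivory=2 nickel=2 sword=2
After 6 (gather 3 gold): gold=7 ivory=2 nickel=2 sword=2
After 7 (craft chain): chain=2 gold=4 ivory=2 nickel=2

Answer: chain=2 gold=4 ivory=2 nickel=2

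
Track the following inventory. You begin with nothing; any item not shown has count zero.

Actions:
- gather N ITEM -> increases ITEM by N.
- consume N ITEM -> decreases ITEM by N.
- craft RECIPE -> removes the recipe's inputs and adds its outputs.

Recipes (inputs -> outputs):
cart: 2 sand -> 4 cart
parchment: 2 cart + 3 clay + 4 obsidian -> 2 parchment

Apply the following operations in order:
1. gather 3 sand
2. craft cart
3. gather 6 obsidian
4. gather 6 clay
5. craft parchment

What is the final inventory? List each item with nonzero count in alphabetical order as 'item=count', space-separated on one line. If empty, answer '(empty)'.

Answer: cart=2 clay=3 obsidian=2 parchment=2 sand=1

Derivation:
After 1 (gather 3 sand): sand=3
After 2 (craft cart): cart=4 sand=1
After 3 (gather 6 obsidian): cart=4 obsidian=6 sand=1
After 4 (gather 6 clay): cart=4 clay=6 obsidian=6 sand=1
After 5 (craft parchment): cart=2 clay=3 obsidian=2 parchment=2 sand=1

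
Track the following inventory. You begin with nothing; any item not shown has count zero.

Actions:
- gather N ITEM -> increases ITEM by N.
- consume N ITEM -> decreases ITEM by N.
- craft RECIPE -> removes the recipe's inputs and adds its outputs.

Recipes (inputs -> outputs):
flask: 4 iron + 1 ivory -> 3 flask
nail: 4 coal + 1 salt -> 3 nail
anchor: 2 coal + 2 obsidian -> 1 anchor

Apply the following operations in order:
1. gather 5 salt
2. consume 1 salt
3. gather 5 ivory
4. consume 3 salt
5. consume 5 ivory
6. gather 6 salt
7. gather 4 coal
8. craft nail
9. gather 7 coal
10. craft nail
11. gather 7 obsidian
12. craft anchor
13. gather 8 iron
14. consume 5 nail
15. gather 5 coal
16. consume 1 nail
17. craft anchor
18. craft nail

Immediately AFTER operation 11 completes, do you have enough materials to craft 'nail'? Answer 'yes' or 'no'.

After 1 (gather 5 salt): salt=5
After 2 (consume 1 salt): salt=4
After 3 (gather 5 ivory): ivory=5 salt=4
After 4 (consume 3 salt): ivory=5 salt=1
After 5 (consume 5 ivory): salt=1
After 6 (gather 6 salt): salt=7
After 7 (gather 4 coal): coal=4 salt=7
After 8 (craft nail): nail=3 salt=6
After 9 (gather 7 coal): coal=7 nail=3 salt=6
After 10 (craft nail): coal=3 nail=6 salt=5
After 11 (gather 7 obsidian): coal=3 nail=6 obsidian=7 salt=5

Answer: no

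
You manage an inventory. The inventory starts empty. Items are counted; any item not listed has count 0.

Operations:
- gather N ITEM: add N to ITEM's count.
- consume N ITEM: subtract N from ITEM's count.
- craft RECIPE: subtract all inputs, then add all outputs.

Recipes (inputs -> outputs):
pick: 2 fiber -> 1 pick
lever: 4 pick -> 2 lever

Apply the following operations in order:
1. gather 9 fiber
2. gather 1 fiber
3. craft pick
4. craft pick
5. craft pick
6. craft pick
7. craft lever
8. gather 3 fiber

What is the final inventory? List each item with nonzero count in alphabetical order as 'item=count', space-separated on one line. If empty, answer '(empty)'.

After 1 (gather 9 fiber): fiber=9
After 2 (gather 1 fiber): fiber=10
After 3 (craft pick): fiber=8 pick=1
After 4 (craft pick): fiber=6 pick=2
After 5 (craft pick): fiber=4 pick=3
After 6 (craft pick): fiber=2 pick=4
After 7 (craft lever): fiber=2 lever=2
After 8 (gather 3 fiber): fiber=5 lever=2

Answer: fiber=5 lever=2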